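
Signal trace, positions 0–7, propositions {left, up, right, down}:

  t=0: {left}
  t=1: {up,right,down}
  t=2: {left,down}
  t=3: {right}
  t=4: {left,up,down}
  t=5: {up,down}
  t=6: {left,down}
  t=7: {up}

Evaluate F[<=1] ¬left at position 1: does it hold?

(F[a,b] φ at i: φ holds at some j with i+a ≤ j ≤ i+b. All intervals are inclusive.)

Holds

Check ¬left at each j in [1,2]:
  j=1: true
  j=2: false
Found at j=1 → formula holds.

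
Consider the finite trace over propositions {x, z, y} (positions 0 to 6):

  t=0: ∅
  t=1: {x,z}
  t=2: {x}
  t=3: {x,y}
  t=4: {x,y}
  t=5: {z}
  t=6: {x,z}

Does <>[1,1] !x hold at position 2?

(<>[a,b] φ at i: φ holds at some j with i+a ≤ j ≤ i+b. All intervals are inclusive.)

Check !x at each j in [3,3]:
  j=3: false
No position in the window satisfies it → formula fails.

False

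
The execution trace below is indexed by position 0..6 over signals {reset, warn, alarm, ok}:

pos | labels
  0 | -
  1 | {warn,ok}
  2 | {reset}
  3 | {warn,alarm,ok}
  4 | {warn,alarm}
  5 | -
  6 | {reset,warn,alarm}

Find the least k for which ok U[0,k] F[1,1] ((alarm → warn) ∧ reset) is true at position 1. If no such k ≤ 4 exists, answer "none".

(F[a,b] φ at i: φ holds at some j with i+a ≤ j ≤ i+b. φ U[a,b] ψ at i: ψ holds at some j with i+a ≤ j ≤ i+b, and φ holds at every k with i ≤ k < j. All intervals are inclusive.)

Need earliest j ≥ 1 with F[1,1] ((alarm → warn) ∧ reset), and ok at every k in [1,j-1].
  j=1: rhs holds (empty prefix). k = 0.

0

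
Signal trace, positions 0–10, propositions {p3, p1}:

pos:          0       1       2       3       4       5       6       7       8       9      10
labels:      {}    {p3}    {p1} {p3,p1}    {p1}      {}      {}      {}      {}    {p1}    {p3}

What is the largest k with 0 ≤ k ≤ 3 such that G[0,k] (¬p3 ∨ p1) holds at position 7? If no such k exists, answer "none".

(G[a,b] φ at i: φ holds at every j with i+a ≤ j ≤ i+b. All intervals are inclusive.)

2

(¬p3 ∨ p1) must hold from j=7 onward; find where it first fails.
  j=7: holds
  j=8: holds
  j=9: holds
  j=10: fails
Holds on [7,9], so largest k = 2.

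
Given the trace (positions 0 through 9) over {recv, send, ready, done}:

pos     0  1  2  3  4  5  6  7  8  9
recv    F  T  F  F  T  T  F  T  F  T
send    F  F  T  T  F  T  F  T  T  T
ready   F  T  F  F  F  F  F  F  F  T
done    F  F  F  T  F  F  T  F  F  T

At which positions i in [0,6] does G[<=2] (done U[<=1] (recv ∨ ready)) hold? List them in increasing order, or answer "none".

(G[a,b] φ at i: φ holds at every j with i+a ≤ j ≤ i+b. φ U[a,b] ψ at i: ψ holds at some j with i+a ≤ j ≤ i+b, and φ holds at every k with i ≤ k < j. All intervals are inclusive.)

Evaluate at each i in [0,6]:
  i=0: ✗ (fails at j=0)
  i=1: ✗ (fails at j=2)
  i=2: ✗ (fails at j=2)
  i=3: ✓ (all of [3,5])
  i=4: ✓ (all of [4,6])
  i=5: ✓ (all of [5,7])
  i=6: ✗ (fails at j=8)

3, 4, 5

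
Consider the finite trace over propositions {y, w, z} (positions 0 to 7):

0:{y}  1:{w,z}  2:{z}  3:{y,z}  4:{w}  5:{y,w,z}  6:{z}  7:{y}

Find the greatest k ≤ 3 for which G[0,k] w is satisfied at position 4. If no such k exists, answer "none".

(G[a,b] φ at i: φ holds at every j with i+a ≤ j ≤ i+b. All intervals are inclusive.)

1

w must hold from j=4 onward; find where it first fails.
  j=4: holds
  j=5: holds
  j=6: fails
Holds on [4,5], so largest k = 1.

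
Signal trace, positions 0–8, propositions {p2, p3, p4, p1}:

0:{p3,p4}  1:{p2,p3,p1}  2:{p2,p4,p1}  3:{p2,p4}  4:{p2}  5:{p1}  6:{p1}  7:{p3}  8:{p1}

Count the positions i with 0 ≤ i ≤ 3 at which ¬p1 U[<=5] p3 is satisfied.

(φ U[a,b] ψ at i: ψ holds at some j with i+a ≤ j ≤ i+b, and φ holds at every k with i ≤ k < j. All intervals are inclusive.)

Evaluate at each i in [0,3]:
  i=0: ✓ (rhs at j=0)
  i=1: ✓ (rhs at j=1)
  i=2: ✗ (lhs fails at k=2 before rhs at j=7)
  i=3: ✗ (lhs fails at k=5 before rhs at j=7)
Positions where it holds: {0, 1} → 2.

2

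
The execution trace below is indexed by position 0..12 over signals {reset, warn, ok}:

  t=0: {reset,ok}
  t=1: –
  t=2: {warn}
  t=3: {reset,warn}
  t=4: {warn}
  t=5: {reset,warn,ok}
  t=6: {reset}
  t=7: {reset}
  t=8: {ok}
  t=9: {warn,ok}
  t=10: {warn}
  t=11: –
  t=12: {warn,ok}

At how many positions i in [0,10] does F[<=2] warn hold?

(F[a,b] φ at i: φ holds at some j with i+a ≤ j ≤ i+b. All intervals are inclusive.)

Evaluate at each i in [0,10]:
  i=0: ✓ (witness j=2)
  i=1: ✓ (witness j=2)
  i=2: ✓ (witness j=2)
  i=3: ✓ (witness j=3)
  i=4: ✓ (witness j=4)
  i=5: ✓ (witness j=5)
  i=6: ✗ (none in [6,8])
  i=7: ✓ (witness j=9)
  i=8: ✓ (witness j=9)
  i=9: ✓ (witness j=9)
  i=10: ✓ (witness j=10)
Positions where it holds: {0, 1, 2, 3, 4, 5, 7, 8, 9, 10} → 10.

10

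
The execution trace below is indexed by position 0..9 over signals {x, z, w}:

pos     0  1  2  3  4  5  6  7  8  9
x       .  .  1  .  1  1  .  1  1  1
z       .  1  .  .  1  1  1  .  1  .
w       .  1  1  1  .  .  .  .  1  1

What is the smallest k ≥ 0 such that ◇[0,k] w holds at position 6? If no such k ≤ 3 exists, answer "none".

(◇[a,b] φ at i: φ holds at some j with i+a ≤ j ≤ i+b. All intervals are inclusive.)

Scan j = 6,7,… for w:
  j=6: fails
  j=7: fails
  j=8: holds
First hit at j=8, so smallest k = 8-6 = 2.

2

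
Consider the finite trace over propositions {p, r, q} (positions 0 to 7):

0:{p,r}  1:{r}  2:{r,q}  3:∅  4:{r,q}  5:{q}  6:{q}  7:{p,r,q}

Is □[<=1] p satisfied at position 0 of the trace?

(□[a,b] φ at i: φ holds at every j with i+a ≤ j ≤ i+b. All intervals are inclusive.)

No

Check p at every j in [0,1]:
  j=0: true
  j=1: false
Fails at j=1 → formula fails.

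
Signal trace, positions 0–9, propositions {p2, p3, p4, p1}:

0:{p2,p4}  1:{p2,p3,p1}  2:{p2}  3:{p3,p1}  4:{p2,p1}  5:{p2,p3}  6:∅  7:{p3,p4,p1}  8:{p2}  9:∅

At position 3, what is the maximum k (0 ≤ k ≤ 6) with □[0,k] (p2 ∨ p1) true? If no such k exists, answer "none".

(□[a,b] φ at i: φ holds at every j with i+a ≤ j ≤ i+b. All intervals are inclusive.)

(p2 ∨ p1) must hold from j=3 onward; find where it first fails.
  j=3: holds
  j=4: holds
  j=5: holds
  j=6: fails
Holds on [3,5], so largest k = 2.

2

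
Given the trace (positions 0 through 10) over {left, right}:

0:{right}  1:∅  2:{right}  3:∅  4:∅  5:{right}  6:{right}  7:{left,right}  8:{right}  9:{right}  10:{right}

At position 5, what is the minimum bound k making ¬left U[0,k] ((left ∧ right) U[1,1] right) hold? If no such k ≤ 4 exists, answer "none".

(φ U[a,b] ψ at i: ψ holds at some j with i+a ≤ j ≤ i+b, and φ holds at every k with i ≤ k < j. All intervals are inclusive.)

Need earliest j ≥ 5 with ((left ∧ right) U[1,1] right), and ¬left at every k in [5,j-1].
  j=5: rhs fails.
  j=6: rhs fails.
  j=7: rhs holds; lhs holds on [5,6]. k = 2.

2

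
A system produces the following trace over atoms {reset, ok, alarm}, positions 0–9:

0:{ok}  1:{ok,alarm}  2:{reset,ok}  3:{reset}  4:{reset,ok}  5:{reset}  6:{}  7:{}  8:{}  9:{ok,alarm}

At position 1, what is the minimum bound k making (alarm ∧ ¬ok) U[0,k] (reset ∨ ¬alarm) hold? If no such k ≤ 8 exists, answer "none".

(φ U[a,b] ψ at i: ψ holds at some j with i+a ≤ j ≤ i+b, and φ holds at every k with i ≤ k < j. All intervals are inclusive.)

none

Need earliest j ≥ 1 with (reset ∨ ¬alarm), and (alarm ∧ ¬ok) at every k in [1,j-1].
  j=1: rhs fails.
  j=2: rhs holds but lhs fails at k=1.
  j=3: rhs holds but lhs fails at k=1.
  j=4: rhs holds but lhs fails at k=1.
  j=5: rhs holds but lhs fails at k=1.
  j=6: rhs holds but lhs fails at k=1.
  j=7: rhs holds but lhs fails at k=1.
  j=8: rhs holds but lhs fails at k=1.
  j=9: rhs fails.
No witness within the range → none.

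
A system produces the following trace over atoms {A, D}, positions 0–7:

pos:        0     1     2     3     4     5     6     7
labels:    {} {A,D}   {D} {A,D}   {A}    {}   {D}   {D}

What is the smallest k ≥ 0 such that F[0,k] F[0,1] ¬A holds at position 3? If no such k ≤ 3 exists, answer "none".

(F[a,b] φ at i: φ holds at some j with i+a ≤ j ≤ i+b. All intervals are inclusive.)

1

Scan j = 3,4,… for F[0,1] ¬A:
  j=3: fails
  j=4: holds
First hit at j=4, so smallest k = 4-3 = 1.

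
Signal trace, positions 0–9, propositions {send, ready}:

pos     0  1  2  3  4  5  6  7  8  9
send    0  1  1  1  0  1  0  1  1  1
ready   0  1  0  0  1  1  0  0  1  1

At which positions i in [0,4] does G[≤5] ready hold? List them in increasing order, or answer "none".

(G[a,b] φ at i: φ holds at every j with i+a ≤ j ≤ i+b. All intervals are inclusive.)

Evaluate at each i in [0,4]:
  i=0: ✗ (fails at j=0)
  i=1: ✗ (fails at j=2)
  i=2: ✗ (fails at j=2)
  i=3: ✗ (fails at j=3)
  i=4: ✗ (fails at j=6)

none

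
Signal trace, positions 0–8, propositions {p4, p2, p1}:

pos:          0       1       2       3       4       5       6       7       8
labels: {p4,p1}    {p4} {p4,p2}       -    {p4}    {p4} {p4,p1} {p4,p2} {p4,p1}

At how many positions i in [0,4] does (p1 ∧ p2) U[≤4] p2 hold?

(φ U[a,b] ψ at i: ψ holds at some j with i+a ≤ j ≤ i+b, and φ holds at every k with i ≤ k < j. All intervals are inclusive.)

Evaluate at each i in [0,4]:
  i=0: ✗ (lhs fails at k=0 before rhs at j=2)
  i=1: ✗ (lhs fails at k=1 before rhs at j=2)
  i=2: ✓ (rhs at j=2)
  i=3: ✗ (lhs fails at k=3 before rhs at j=7)
  i=4: ✗ (lhs fails at k=4 before rhs at j=7)
Positions where it holds: {2} → 1.

1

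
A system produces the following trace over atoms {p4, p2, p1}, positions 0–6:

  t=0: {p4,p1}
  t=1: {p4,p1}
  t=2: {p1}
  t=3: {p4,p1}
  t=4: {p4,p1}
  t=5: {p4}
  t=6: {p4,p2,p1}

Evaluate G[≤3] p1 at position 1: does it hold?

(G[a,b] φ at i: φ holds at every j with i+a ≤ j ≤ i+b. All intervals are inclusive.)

Check p1 at every j in [1,4]:
  j=1: true
  j=2: true
  j=3: true
  j=4: true
All positions satisfy it → formula holds.

True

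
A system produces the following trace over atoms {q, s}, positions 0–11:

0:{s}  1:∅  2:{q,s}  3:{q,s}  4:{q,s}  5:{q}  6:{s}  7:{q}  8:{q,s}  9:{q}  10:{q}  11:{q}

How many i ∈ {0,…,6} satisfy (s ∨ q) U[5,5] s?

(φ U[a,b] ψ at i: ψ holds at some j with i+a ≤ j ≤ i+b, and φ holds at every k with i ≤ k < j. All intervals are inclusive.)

1

Evaluate at each i in [0,6]:
  i=0: ✗ (no rhs in [5,5])
  i=1: ✗ (lhs fails at k=1 before rhs at j=6)
  i=2: ✗ (no rhs in [7,7])
  i=3: ✓ (rhs at j=8; lhs holds on [3,7])
  i=4: ✗ (no rhs in [9,9])
  i=5: ✗ (no rhs in [10,10])
  i=6: ✗ (no rhs in [11,11])
Positions where it holds: {3} → 1.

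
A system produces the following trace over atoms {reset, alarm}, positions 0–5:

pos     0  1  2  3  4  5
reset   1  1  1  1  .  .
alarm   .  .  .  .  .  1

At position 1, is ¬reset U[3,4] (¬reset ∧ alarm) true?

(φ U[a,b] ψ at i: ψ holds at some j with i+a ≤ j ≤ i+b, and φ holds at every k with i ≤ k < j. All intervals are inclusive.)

Need some j in [4,5] with (¬reset ∧ alarm), and ¬reset at every k in [1,j-1].
  j=4: (¬reset ∧ alarm) false.
  j=5: (¬reset ∧ alarm) holds, but ¬reset fails at k=1 → not this j.
No j in the window works → until fails.

False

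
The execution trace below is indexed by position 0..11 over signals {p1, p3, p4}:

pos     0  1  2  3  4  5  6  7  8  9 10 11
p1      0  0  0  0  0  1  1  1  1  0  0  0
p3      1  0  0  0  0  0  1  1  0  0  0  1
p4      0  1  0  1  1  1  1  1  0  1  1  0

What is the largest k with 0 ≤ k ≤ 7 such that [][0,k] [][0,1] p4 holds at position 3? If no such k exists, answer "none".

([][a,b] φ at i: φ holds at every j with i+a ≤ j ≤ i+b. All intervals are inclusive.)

[][0,1] p4 must hold from j=3 onward; find where it first fails.
  j=3: holds
  j=4: holds
  j=5: holds
  j=6: holds
  j=7: fails
Holds on [3,6], so largest k = 3.

3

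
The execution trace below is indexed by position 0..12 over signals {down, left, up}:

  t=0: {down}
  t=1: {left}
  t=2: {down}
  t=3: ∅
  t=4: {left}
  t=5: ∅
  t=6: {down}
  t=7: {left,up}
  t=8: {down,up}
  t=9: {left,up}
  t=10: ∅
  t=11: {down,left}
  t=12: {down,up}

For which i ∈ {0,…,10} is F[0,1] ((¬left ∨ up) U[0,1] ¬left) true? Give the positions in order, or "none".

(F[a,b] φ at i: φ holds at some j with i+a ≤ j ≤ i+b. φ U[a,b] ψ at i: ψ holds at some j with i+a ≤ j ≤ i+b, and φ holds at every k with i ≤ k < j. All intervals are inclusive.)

Evaluate at each i in [0,10]:
  i=0: ✓ (witness j=0)
  i=1: ✓ (witness j=2)
  i=2: ✓ (witness j=2)
  i=3: ✓ (witness j=3)
  i=4: ✓ (witness j=5)
  i=5: ✓ (witness j=5)
  i=6: ✓ (witness j=6)
  i=7: ✓ (witness j=7)
  i=8: ✓ (witness j=8)
  i=9: ✓ (witness j=9)
  i=10: ✓ (witness j=10)

0, 1, 2, 3, 4, 5, 6, 7, 8, 9, 10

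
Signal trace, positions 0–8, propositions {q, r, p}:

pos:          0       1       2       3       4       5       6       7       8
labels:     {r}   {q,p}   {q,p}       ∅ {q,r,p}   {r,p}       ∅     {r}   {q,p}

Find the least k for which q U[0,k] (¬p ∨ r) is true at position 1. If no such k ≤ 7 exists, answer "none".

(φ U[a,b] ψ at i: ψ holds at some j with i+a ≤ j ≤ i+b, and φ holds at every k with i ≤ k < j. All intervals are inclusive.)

Need earliest j ≥ 1 with (¬p ∨ r), and q at every k in [1,j-1].
  j=1: rhs fails.
  j=2: rhs fails.
  j=3: rhs holds; lhs holds on [1,2]. k = 2.

2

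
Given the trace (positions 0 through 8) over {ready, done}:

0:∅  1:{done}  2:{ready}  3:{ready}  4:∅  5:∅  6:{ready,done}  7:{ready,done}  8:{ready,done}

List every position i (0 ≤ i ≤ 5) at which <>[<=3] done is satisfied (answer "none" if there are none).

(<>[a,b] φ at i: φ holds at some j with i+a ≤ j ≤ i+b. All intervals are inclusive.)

0, 1, 3, 4, 5

Evaluate at each i in [0,5]:
  i=0: ✓ (witness j=1)
  i=1: ✓ (witness j=1)
  i=2: ✗ (none in [2,5])
  i=3: ✓ (witness j=6)
  i=4: ✓ (witness j=6)
  i=5: ✓ (witness j=6)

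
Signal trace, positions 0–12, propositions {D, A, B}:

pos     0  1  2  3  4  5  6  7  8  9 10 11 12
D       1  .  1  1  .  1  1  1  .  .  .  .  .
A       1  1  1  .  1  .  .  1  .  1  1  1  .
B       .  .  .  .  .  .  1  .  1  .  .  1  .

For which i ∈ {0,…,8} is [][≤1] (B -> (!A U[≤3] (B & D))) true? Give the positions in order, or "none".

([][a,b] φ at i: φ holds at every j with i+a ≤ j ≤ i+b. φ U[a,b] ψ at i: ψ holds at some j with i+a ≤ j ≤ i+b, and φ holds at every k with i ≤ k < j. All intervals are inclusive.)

Evaluate at each i in [0,8]:
  i=0: ✓ (all of [0,1])
  i=1: ✓ (all of [1,2])
  i=2: ✓ (all of [2,3])
  i=3: ✓ (all of [3,4])
  i=4: ✓ (all of [4,5])
  i=5: ✓ (all of [5,6])
  i=6: ✓ (all of [6,7])
  i=7: ✗ (fails at j=8)
  i=8: ✗ (fails at j=8)

0, 1, 2, 3, 4, 5, 6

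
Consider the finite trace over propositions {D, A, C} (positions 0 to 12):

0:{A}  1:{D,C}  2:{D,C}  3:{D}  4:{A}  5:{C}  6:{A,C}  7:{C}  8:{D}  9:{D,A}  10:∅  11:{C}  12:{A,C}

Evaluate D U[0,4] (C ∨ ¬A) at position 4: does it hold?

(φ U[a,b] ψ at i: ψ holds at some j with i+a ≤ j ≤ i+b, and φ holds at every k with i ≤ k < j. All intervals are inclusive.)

Need some j in [4,8] with (C ∨ ¬A), and D at every k in [4,j-1].
  j=4: (C ∨ ¬A) false.
  j=5: (C ∨ ¬A) holds, but D fails at k=4 → not this j.
  j=6: (C ∨ ¬A) holds, but D fails at k=4 → not this j.
  j=7: (C ∨ ¬A) holds, but D fails at k=4 → not this j.
  j=8: (C ∨ ¬A) holds, but D fails at k=4 → not this j.
No j in the window works → until fails.

Does not hold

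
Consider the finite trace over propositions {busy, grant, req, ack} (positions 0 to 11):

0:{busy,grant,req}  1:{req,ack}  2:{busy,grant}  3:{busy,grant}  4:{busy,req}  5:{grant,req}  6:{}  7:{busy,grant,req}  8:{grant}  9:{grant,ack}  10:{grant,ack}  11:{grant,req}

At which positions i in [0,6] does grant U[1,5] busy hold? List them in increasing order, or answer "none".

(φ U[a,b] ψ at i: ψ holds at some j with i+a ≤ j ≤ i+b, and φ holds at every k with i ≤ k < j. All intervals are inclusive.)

Evaluate at each i in [0,6]:
  i=0: ✗ (lhs fails at k=1 before rhs at j=2)
  i=1: ✗ (lhs fails at k=1 before rhs at j=2)
  i=2: ✓ (rhs at j=3; lhs holds on [2,2])
  i=3: ✓ (rhs at j=4; lhs holds on [3,3])
  i=4: ✗ (lhs fails at k=4 before rhs at j=7)
  i=5: ✗ (lhs fails at k=6 before rhs at j=7)
  i=6: ✗ (lhs fails at k=6 before rhs at j=7)

2, 3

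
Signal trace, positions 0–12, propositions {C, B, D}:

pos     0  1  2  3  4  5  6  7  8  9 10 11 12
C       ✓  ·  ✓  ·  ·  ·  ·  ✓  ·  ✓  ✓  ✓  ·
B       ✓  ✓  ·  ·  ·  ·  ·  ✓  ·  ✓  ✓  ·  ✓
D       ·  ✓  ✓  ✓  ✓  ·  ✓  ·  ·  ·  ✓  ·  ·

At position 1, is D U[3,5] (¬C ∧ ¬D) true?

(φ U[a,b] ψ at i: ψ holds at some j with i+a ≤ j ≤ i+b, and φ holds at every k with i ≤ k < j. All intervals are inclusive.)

Need some j in [4,6] with (¬C ∧ ¬D), and D at every k in [1,j-1].
  j=4: (¬C ∧ ¬D) false.
  j=5: (¬C ∧ ¬D) holds; D holds at every k in [1,4] → satisfied.

Yes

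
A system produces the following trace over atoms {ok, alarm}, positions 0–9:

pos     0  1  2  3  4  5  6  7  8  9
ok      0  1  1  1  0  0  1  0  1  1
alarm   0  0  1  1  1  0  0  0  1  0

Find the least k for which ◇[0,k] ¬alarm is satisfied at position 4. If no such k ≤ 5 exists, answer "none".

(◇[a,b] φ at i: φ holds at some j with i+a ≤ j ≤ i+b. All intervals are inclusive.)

1

Scan j = 4,5,… for ¬alarm:
  j=4: fails
  j=5: holds
First hit at j=5, so smallest k = 5-4 = 1.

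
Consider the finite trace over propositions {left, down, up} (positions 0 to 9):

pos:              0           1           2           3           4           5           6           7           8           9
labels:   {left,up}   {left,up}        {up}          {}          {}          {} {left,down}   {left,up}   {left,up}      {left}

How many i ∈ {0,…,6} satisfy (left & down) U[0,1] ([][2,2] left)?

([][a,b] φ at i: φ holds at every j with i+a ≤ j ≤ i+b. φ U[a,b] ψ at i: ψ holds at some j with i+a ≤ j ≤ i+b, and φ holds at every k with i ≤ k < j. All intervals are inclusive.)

Evaluate at each i in [0,6]:
  i=0: ✗ (no rhs in [0,1])
  i=1: ✗ (no rhs in [1,2])
  i=2: ✗ (no rhs in [2,3])
  i=3: ✗ (lhs fails at k=3 before rhs at j=4)
  i=4: ✓ (rhs at j=4)
  i=5: ✓ (rhs at j=5)
  i=6: ✓ (rhs at j=6)
Positions where it holds: {4, 5, 6} → 3.

3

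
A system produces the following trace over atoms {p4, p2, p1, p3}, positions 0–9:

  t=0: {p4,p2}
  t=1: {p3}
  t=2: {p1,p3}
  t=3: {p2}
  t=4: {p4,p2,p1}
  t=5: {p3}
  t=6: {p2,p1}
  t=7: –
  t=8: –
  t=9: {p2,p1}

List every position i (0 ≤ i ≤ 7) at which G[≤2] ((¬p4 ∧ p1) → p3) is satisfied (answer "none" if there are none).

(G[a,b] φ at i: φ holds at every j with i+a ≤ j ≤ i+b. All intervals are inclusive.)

Evaluate at each i in [0,7]:
  i=0: ✓ (all of [0,2])
  i=1: ✓ (all of [1,3])
  i=2: ✓ (all of [2,4])
  i=3: ✓ (all of [3,5])
  i=4: ✗ (fails at j=6)
  i=5: ✗ (fails at j=6)
  i=6: ✗ (fails at j=6)
  i=7: ✗ (fails at j=9)

0, 1, 2, 3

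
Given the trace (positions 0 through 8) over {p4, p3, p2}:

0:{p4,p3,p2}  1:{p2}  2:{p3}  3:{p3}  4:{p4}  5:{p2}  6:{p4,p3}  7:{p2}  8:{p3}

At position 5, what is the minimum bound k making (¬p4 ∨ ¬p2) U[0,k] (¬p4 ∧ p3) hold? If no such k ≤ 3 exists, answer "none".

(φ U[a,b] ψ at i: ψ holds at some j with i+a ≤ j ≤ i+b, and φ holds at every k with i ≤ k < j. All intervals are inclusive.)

3

Need earliest j ≥ 5 with (¬p4 ∧ p3), and (¬p4 ∨ ¬p2) at every k in [5,j-1].
  j=5: rhs fails.
  j=6: rhs fails.
  j=7: rhs fails.
  j=8: rhs holds; lhs holds on [5,7]. k = 3.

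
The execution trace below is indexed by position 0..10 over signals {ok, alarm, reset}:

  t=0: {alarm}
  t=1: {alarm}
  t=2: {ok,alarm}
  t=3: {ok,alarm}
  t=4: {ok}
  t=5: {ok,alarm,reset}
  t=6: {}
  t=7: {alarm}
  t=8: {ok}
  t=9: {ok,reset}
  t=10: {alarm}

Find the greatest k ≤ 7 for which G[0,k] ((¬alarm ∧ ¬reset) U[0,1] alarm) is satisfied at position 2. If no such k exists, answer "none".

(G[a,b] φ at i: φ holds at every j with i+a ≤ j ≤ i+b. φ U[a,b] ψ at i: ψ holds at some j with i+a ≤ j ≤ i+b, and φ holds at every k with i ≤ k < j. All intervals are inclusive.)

5

((¬alarm ∧ ¬reset) U[0,1] alarm) must hold from j=2 onward; find where it first fails.
  j=2: holds
  j=3: holds
  j=4: holds
  j=5: holds
  j=6: holds
  j=7: holds
  j=8: fails
Holds on [2,7], so largest k = 5.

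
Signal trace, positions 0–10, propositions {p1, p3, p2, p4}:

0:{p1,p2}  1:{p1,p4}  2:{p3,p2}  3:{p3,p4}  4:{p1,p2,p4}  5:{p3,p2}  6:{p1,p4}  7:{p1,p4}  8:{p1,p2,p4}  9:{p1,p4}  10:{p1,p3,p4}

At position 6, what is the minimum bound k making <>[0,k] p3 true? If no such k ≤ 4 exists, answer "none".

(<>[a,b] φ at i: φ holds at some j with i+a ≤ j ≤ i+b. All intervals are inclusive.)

Scan j = 6,7,… for p3:
  j=6: fails
  j=7: fails
  j=8: fails
  j=9: fails
  j=10: holds
First hit at j=10, so smallest k = 10-6 = 4.

4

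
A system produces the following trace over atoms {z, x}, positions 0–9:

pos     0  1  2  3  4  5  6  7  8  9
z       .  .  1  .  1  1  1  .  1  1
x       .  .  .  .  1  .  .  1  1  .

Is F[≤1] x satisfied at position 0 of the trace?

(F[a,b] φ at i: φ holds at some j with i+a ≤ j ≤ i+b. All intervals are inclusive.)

No

Check x at each j in [0,1]:
  j=0: false
  j=1: false
No position in the window satisfies it → formula fails.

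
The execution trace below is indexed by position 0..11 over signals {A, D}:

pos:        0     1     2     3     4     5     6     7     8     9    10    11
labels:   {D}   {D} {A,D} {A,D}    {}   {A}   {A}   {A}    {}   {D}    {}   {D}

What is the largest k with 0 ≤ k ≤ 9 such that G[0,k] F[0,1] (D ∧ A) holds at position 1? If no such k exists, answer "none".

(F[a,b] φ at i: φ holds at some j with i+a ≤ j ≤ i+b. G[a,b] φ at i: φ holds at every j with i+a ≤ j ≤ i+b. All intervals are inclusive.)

F[0,1] (D ∧ A) must hold from j=1 onward; find where it first fails.
  j=1: holds
  j=2: holds
  j=3: holds
  j=4: fails
Holds on [1,3], so largest k = 2.

2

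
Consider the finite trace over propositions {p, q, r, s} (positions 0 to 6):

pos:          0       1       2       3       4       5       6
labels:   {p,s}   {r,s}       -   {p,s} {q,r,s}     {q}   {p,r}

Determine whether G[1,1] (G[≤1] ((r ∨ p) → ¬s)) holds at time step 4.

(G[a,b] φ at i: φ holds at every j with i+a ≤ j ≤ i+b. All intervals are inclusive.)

Yes

Check G[≤1] ((r ∨ p) → ¬s) at every j in [5,5]:
  j=5: holds on [5,6]
All positions satisfy it → formula holds.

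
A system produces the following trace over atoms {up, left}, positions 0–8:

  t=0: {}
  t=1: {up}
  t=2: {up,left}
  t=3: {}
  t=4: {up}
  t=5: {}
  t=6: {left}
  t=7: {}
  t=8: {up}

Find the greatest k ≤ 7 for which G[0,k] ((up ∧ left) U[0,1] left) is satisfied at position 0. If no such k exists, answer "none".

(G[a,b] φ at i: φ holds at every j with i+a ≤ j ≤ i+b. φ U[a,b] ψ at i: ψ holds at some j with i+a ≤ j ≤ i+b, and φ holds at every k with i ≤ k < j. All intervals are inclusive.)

none

((up ∧ left) U[0,1] left) must hold from j=0 onward; find where it first fails.
  j=0: fails → no k works.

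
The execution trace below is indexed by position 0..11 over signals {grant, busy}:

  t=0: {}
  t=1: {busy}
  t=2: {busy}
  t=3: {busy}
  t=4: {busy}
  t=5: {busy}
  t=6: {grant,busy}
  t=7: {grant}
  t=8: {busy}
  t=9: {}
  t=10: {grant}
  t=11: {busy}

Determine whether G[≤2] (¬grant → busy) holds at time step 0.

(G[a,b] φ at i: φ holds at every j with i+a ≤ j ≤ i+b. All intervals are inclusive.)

Check (¬grant → busy) at every j in [0,2]:
  j=0: antecedent true; consequent false → ✗
  j=1: antecedent true; consequent true → ✓
  j=2: antecedent true; consequent true → ✓
Fails at j=0 → formula fails.

No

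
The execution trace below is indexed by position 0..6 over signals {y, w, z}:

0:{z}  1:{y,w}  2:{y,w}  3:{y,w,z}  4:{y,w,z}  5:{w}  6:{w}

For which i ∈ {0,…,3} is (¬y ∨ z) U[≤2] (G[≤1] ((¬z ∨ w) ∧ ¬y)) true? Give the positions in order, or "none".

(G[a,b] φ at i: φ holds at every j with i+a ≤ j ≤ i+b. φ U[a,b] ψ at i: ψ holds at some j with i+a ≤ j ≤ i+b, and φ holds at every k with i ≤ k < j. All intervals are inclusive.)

3

Evaluate at each i in [0,3]:
  i=0: ✗ (no rhs in [0,2])
  i=1: ✗ (no rhs in [1,3])
  i=2: ✗ (no rhs in [2,4])
  i=3: ✓ (rhs at j=5; lhs holds on [3,4])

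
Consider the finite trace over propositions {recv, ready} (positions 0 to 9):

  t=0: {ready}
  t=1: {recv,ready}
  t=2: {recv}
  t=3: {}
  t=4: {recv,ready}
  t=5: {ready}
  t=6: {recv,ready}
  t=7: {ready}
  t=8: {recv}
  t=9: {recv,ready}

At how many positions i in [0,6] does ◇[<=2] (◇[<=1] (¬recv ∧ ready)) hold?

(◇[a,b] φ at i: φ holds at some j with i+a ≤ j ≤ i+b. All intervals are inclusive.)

6

Evaluate at each i in [0,6]:
  i=0: ✓ (witness j=0)
  i=1: ✗ (none in [1,3])
  i=2: ✓ (witness j=4)
  i=3: ✓ (witness j=4)
  i=4: ✓ (witness j=4)
  i=5: ✓ (witness j=5)
  i=6: ✓ (witness j=6)
Positions where it holds: {0, 2, 3, 4, 5, 6} → 6.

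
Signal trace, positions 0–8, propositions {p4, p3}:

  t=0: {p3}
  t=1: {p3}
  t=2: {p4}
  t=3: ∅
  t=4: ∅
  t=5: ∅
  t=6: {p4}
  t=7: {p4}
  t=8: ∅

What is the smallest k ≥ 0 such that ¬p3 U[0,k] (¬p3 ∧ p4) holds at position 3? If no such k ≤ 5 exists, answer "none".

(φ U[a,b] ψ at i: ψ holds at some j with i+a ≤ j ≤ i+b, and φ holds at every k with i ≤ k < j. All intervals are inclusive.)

Need earliest j ≥ 3 with (¬p3 ∧ p4), and ¬p3 at every k in [3,j-1].
  j=3: rhs fails.
  j=4: rhs fails.
  j=5: rhs fails.
  j=6: rhs holds; lhs holds on [3,5]. k = 3.

3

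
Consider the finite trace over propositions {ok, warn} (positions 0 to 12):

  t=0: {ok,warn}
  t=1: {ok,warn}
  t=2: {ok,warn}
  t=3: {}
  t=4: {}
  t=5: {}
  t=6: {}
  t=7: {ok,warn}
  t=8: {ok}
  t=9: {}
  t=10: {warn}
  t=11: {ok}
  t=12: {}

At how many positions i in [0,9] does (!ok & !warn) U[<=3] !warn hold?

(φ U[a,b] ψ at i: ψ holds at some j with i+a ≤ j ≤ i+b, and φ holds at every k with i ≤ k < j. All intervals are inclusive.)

Evaluate at each i in [0,9]:
  i=0: ✗ (lhs fails at k=0 before rhs at j=3)
  i=1: ✗ (lhs fails at k=1 before rhs at j=3)
  i=2: ✗ (lhs fails at k=2 before rhs at j=3)
  i=3: ✓ (rhs at j=3)
  i=4: ✓ (rhs at j=4)
  i=5: ✓ (rhs at j=5)
  i=6: ✓ (rhs at j=6)
  i=7: ✗ (lhs fails at k=7 before rhs at j=8)
  i=8: ✓ (rhs at j=8)
  i=9: ✓ (rhs at j=9)
Positions where it holds: {3, 4, 5, 6, 8, 9} → 6.

6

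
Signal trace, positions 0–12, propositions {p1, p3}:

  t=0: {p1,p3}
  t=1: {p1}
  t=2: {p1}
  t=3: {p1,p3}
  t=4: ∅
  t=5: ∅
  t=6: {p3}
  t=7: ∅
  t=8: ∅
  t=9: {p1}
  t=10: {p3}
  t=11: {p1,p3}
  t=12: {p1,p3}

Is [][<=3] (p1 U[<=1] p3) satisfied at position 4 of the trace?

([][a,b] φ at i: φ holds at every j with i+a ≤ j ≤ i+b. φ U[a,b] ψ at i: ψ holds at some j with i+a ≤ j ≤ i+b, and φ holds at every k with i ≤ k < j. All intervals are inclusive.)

Does not hold

Check (p1 U[<=1] p3) at every j in [4,7]:
  j=4: fails
  j=5: fails
  j=6: holds
  j=7: fails
Fails at j=4 → formula fails.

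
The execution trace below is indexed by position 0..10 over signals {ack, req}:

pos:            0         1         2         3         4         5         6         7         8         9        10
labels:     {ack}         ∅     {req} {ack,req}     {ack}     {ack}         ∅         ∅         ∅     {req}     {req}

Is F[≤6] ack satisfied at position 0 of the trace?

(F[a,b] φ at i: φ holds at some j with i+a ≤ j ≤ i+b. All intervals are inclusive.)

Check ack at each j in [0,6]:
  j=0: true
  j=1: false
  j=2: false
  j=3: true
  j=4: true
  j=5: true
  j=6: false
Found at j=0 → formula holds.

True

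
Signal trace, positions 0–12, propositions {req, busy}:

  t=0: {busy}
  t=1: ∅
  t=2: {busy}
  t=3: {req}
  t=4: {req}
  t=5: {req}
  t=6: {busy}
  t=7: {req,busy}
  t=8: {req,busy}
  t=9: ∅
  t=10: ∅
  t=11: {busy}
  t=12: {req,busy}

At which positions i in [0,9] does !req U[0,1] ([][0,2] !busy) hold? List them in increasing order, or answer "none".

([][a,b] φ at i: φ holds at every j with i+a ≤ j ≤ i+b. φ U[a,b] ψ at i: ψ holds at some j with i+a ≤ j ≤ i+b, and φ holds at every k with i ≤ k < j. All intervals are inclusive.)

2, 3

Evaluate at each i in [0,9]:
  i=0: ✗ (no rhs in [0,1])
  i=1: ✗ (no rhs in [1,2])
  i=2: ✓ (rhs at j=3; lhs holds on [2,2])
  i=3: ✓ (rhs at j=3)
  i=4: ✗ (no rhs in [4,5])
  i=5: ✗ (no rhs in [5,6])
  i=6: ✗ (no rhs in [6,7])
  i=7: ✗ (no rhs in [7,8])
  i=8: ✗ (no rhs in [8,9])
  i=9: ✗ (no rhs in [9,10])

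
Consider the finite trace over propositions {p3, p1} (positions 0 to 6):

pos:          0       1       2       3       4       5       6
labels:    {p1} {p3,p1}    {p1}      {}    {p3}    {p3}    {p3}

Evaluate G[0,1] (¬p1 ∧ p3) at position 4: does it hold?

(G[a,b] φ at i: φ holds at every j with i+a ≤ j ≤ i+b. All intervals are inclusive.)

Check (¬p1 ∧ p3) at every j in [4,5]:
  j=4: true
  j=5: true
All positions satisfy it → formula holds.

Yes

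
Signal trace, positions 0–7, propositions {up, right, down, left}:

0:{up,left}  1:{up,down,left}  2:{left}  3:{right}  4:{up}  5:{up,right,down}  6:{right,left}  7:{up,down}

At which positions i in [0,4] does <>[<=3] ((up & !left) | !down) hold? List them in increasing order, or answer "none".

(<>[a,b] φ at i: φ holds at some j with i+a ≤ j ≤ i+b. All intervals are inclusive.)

Evaluate at each i in [0,4]:
  i=0: ✓ (witness j=0)
  i=1: ✓ (witness j=2)
  i=2: ✓ (witness j=2)
  i=3: ✓ (witness j=3)
  i=4: ✓ (witness j=4)

0, 1, 2, 3, 4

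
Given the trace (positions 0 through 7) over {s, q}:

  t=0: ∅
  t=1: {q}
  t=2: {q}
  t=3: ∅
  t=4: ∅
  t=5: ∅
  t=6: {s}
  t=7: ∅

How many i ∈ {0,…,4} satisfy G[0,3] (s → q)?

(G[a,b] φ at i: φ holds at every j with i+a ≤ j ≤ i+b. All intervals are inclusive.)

Evaluate at each i in [0,4]:
  i=0: ✓ (all of [0,3])
  i=1: ✓ (all of [1,4])
  i=2: ✓ (all of [2,5])
  i=3: ✗ (fails at j=6)
  i=4: ✗ (fails at j=6)
Positions where it holds: {0, 1, 2} → 3.

3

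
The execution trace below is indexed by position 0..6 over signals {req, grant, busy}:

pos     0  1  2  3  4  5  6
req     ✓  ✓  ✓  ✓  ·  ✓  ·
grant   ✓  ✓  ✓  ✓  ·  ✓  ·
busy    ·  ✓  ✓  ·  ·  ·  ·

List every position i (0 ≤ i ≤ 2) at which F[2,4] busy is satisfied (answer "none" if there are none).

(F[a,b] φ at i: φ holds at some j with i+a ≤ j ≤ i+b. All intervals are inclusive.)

0

Evaluate at each i in [0,2]:
  i=0: ✓ (witness j=2)
  i=1: ✗ (none in [3,5])
  i=2: ✗ (none in [4,6])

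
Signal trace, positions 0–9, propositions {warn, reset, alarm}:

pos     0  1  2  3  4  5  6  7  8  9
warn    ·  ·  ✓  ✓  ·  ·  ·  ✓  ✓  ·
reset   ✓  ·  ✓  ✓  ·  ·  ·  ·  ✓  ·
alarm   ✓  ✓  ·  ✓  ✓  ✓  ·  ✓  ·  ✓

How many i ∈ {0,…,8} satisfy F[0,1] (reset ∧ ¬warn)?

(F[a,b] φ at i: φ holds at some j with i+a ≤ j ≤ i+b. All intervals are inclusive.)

1

Evaluate at each i in [0,8]:
  i=0: ✓ (witness j=0)
  i=1: ✗ (none in [1,2])
  i=2: ✗ (none in [2,3])
  i=3: ✗ (none in [3,4])
  i=4: ✗ (none in [4,5])
  i=5: ✗ (none in [5,6])
  i=6: ✗ (none in [6,7])
  i=7: ✗ (none in [7,8])
  i=8: ✗ (none in [8,9])
Positions where it holds: {0} → 1.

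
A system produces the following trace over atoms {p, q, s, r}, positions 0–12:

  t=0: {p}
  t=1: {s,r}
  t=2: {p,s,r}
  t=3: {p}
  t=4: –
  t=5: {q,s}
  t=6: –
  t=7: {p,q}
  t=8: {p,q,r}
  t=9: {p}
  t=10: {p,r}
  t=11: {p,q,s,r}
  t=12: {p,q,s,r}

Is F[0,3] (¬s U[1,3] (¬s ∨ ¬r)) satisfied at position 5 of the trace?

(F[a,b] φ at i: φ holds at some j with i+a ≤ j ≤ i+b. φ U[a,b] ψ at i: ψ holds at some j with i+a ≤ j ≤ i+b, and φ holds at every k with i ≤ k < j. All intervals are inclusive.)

True

Check (¬s U[1,3] (¬s ∨ ¬r)) at each j in [5,8]:
  j=5: fails
  j=6: holds
  j=7: holds
  j=8: holds
Found at j=6 → formula holds.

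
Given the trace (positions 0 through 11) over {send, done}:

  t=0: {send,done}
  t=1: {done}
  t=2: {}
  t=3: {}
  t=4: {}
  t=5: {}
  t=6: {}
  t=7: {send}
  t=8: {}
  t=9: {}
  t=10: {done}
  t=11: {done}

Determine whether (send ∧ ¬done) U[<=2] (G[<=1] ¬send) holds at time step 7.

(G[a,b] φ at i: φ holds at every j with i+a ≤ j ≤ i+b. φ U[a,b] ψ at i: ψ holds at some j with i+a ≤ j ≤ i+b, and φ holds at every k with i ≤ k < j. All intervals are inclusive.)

Need some j in [7,9] with G[<=1] ¬send, and (send ∧ ¬done) at every k in [7,j-1].
  j=7: G[<=1] ¬send — fails at 7.
  j=8: G[<=1] ¬send holds; (send ∧ ¬done) holds at every k in [7,7] → satisfied.

Holds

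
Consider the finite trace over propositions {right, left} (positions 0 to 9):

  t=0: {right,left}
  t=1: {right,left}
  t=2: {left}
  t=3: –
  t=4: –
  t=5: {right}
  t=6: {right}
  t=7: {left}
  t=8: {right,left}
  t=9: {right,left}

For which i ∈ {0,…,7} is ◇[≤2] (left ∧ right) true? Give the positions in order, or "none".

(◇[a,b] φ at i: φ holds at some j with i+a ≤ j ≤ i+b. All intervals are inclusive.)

0, 1, 6, 7

Evaluate at each i in [0,7]:
  i=0: ✓ (witness j=0)
  i=1: ✓ (witness j=1)
  i=2: ✗ (none in [2,4])
  i=3: ✗ (none in [3,5])
  i=4: ✗ (none in [4,6])
  i=5: ✗ (none in [5,7])
  i=6: ✓ (witness j=8)
  i=7: ✓ (witness j=8)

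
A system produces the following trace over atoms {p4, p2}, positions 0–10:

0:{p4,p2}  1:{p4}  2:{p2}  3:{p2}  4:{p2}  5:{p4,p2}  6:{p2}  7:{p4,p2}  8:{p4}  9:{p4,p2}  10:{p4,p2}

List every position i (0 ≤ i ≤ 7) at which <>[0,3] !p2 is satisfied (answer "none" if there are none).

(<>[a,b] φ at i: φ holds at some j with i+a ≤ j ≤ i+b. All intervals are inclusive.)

Evaluate at each i in [0,7]:
  i=0: ✓ (witness j=1)
  i=1: ✓ (witness j=1)
  i=2: ✗ (none in [2,5])
  i=3: ✗ (none in [3,6])
  i=4: ✗ (none in [4,7])
  i=5: ✓ (witness j=8)
  i=6: ✓ (witness j=8)
  i=7: ✓ (witness j=8)

0, 1, 5, 6, 7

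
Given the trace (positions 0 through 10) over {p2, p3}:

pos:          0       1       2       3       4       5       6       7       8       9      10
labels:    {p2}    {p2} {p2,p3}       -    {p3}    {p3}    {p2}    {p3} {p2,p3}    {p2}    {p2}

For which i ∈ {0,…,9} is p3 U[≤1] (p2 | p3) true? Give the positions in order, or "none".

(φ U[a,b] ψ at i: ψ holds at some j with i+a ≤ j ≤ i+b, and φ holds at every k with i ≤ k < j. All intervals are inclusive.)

Evaluate at each i in [0,9]:
  i=0: ✓ (rhs at j=0)
  i=1: ✓ (rhs at j=1)
  i=2: ✓ (rhs at j=2)
  i=3: ✗ (lhs fails at k=3 before rhs at j=4)
  i=4: ✓ (rhs at j=4)
  i=5: ✓ (rhs at j=5)
  i=6: ✓ (rhs at j=6)
  i=7: ✓ (rhs at j=7)
  i=8: ✓ (rhs at j=8)
  i=9: ✓ (rhs at j=9)

0, 1, 2, 4, 5, 6, 7, 8, 9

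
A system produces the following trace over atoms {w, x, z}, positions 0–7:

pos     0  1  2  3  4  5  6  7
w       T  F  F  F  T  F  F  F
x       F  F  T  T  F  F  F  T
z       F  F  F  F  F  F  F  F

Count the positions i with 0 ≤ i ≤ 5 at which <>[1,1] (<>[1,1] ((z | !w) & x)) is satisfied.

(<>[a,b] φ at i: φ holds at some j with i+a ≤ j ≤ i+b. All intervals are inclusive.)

3

Evaluate at each i in [0,5]:
  i=0: ✓ (witness j=1)
  i=1: ✓ (witness j=2)
  i=2: ✗ (none in [3,3])
  i=3: ✗ (none in [4,4])
  i=4: ✗ (none in [5,5])
  i=5: ✓ (witness j=6)
Positions where it holds: {0, 1, 5} → 3.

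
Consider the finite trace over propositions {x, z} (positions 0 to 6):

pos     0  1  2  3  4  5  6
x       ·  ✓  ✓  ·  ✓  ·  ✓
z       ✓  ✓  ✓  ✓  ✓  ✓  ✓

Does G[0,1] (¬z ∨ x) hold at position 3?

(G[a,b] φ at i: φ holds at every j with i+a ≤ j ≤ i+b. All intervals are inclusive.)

Does not hold

Check (¬z ∨ x) at every j in [3,4]:
  j=3: false
  j=4: true
Fails at j=3 → formula fails.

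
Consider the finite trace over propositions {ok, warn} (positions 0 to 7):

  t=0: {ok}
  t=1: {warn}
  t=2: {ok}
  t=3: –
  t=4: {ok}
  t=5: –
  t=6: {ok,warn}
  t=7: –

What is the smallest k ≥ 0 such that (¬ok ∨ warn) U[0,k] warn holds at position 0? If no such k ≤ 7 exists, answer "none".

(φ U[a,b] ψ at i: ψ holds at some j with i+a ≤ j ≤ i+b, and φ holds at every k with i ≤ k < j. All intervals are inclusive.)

none

Need earliest j ≥ 0 with warn, and (¬ok ∨ warn) at every k in [0,j-1].
  j=0: rhs fails.
  j=1: rhs holds but lhs fails at k=0.
  j=2: rhs fails.
  j=3: rhs fails.
  j=4: rhs fails.
  j=5: rhs fails.
  j=6: rhs holds but lhs fails at k=0.
  j=7: rhs fails.
No witness within the range → none.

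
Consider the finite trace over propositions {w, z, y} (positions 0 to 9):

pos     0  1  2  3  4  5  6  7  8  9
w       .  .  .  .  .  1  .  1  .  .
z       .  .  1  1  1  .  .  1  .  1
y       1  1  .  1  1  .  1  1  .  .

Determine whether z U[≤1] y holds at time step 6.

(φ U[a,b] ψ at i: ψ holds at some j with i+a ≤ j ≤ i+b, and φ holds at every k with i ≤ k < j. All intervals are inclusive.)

True

Need some j in [6,7] with y, and z at every k in [6,j-1].
  j=6: y holds; no prefix to check → satisfied.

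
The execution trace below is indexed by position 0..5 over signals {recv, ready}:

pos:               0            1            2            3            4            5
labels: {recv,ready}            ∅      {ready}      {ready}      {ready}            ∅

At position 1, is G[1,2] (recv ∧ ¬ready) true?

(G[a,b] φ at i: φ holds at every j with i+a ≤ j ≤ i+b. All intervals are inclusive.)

Does not hold

Check (recv ∧ ¬ready) at every j in [2,3]:
  j=2: false
  j=3: false
Fails at j=2 → formula fails.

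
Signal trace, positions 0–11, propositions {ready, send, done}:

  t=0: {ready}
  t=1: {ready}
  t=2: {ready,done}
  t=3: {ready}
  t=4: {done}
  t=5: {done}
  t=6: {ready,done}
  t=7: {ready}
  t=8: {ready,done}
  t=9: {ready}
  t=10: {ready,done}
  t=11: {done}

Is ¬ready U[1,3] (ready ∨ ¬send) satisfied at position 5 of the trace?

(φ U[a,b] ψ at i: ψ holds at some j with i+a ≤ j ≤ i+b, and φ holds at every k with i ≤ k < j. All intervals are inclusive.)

Holds

Need some j in [6,8] with (ready ∨ ¬send), and ¬ready at every k in [5,j-1].
  j=6: (ready ∨ ¬send) holds; ¬ready holds at every k in [5,5] → satisfied.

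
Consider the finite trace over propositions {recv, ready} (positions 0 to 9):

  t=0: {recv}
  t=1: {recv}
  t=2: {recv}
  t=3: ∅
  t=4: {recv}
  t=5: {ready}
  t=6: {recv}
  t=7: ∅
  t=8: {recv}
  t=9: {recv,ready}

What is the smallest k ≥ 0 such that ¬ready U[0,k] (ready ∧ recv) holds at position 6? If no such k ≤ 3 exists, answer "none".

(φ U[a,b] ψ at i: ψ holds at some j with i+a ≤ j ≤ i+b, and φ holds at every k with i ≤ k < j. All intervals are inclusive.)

Need earliest j ≥ 6 with (ready ∧ recv), and ¬ready at every k in [6,j-1].
  j=6: rhs fails.
  j=7: rhs fails.
  j=8: rhs fails.
  j=9: rhs holds; lhs holds on [6,8]. k = 3.

3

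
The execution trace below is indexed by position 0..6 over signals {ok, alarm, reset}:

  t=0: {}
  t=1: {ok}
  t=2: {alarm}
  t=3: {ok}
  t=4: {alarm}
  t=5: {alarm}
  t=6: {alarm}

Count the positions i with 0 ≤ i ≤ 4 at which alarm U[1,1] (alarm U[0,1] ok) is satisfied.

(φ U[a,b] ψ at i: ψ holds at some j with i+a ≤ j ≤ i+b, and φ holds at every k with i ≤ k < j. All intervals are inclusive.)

Evaluate at each i in [0,4]:
  i=0: ✗ (lhs fails at k=0 before rhs at j=1)
  i=1: ✗ (lhs fails at k=1 before rhs at j=2)
  i=2: ✓ (rhs at j=3; lhs holds on [2,2])
  i=3: ✗ (no rhs in [4,4])
  i=4: ✗ (no rhs in [5,5])
Positions where it holds: {2} → 1.

1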